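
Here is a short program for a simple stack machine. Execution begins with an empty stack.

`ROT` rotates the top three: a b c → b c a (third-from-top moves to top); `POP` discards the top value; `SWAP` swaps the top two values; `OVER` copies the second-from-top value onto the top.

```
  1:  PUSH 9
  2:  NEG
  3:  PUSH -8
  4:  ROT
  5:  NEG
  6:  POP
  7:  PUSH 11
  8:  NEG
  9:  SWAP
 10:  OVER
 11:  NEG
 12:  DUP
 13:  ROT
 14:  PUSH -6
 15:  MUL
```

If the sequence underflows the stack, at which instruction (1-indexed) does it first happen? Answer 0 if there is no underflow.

PUSH 9  → [9]
NEG     → [-9]
PUSH -8 → [-9, -8]
ROT  — needs 3 operands, stack has 2 → underflow

4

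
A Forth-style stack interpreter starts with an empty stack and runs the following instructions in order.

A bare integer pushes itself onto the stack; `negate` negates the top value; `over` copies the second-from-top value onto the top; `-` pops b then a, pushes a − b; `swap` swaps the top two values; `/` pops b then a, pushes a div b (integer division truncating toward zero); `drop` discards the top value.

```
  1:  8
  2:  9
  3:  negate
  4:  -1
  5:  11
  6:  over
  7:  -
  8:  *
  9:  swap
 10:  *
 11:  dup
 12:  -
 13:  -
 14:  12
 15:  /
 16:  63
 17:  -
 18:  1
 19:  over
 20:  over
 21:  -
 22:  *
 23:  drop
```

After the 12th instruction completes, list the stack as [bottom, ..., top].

8      : [8]
9      : [8, 9]
negate : [8, -9]
-1     : [8, -9, -1]
11     : [8, -9, -1, 11]
over   : [8, -9, -1, 11, -1]
-      : [8, -9, -1, 12]
*      : [8, -9, -12]
swap   : [8, -12, -9]
*      : [8, 108]
dup    : [8, 108, 108]
-      : [8, 0]

[8, 0]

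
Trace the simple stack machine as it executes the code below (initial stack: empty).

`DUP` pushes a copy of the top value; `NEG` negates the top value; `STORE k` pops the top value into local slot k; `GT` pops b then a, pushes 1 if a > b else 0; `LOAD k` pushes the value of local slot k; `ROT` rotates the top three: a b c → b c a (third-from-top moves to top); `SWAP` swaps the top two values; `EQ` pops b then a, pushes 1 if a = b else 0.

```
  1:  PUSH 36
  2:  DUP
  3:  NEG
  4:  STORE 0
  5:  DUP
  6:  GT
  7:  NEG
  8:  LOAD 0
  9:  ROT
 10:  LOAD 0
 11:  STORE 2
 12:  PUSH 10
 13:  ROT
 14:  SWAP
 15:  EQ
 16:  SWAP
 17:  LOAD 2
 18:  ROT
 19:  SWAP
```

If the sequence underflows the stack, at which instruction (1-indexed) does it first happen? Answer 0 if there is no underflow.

9

PUSH 36 → [36]
DUP     → [36, 36]
NEG     → [36, -36]
STORE 0 → [36]
DUP     → [36, 36]
GT      → [0]
NEG     → [0]
LOAD 0  → [0, -36]
ROT  — needs 3 operands, stack has 2 → underflow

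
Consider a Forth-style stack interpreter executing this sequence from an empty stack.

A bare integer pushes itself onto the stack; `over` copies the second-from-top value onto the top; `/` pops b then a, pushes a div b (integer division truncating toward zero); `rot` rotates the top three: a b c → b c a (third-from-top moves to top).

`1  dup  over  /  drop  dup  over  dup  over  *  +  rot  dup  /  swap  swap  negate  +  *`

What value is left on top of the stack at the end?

1      → 1
dup    → 1 1
over   → 1 1 1
/      → 1 1
drop   → 1
dup    → 1 1
over   → 1 1 1
dup    → 1 1 1 1
over   → 1 1 1 1 1
*      → 1 1 1 1
+      → 1 1 2
rot    → 1 2 1
dup    → 1 2 1 1
/      → 1 2 1
swap   → 1 1 2
swap   → 1 2 1
negate → 1 2 -1
+      → 1 1
*      → 1

1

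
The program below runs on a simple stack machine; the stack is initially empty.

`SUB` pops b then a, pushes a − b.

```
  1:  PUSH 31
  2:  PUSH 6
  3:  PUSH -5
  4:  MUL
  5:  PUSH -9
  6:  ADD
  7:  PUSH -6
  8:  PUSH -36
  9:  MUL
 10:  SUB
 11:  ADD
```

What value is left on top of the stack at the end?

-224

PUSH 31  → 31
PUSH 6   → 31 6
PUSH -5  → 31 6 -5
MUL      → 31 -30
PUSH -9  → 31 -30 -9
ADD      → 31 -39
PUSH -6  → 31 -39 -6
PUSH -36 → 31 -39 -6 -36
MUL      → 31 -39 216
SUB      → 31 -255
ADD      → -224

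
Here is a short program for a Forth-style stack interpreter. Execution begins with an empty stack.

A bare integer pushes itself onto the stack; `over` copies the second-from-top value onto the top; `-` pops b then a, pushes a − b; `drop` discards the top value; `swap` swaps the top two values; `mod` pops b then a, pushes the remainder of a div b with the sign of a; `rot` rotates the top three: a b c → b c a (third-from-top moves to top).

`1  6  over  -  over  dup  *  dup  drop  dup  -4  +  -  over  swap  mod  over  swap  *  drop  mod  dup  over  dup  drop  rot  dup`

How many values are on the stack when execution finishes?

1    → 1
6    → 1 6
over → 1 6 1
-    → 1 5
over → 1 5 1
dup  → 1 5 1 1
*    → 1 5 1
dup  → 1 5 1 1
drop → 1 5 1
dup  → 1 5 1 1
-4   → 1 5 1 1 -4
+    → 1 5 1 -3
-    → 1 5 4
over → 1 5 4 5
swap → 1 5 5 4
mod  → 1 5 1
over → 1 5 1 5
swap → 1 5 5 1
*    → 1 5 5
drop → 1 5
mod  → 1
dup  → 1 1
over → 1 1 1
dup  → 1 1 1 1
drop → 1 1 1
rot  → 1 1 1
dup  → 1 1 1 1

4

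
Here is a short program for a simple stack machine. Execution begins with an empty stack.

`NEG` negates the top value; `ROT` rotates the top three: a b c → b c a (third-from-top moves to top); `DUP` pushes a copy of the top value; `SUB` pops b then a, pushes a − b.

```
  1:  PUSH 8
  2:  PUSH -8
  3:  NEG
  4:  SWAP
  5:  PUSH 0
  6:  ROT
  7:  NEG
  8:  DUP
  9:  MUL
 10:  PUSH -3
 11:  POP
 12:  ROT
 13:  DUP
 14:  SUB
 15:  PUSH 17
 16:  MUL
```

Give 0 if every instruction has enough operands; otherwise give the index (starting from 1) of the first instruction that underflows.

0

PUSH 8  → 8
PUSH -8 → 8 -8
NEG     → 8 8
SWAP    → 8 8
PUSH 0  → 8 8 0
ROT     → 8 0 8
NEG     → 8 0 -8
DUP     → 8 0 -8 -8
MUL     → 8 0 64
PUSH -3 → 8 0 64 -3
POP     → 8 0 64
ROT     → 0 64 8
DUP     → 0 64 8 8
SUB     → 0 64 0
PUSH 17 → 0 64 0 17
MUL     → 0 64 0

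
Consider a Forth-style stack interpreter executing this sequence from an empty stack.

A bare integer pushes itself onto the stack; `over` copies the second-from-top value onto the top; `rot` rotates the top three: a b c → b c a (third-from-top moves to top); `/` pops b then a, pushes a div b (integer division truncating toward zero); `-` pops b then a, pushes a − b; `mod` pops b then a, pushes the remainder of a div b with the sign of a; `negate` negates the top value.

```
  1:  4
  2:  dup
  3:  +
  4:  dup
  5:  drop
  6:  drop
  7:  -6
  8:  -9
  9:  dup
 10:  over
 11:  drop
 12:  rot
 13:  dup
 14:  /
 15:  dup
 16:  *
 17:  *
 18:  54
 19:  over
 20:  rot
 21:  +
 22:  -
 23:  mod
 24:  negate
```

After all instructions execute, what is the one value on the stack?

4      → 4
dup    → 4 4
+      → 8
dup    → 8 8
drop   → 8
drop   → (empty)
-6     → -6
-9     → -6 -9
dup    → -6 -9 -9
over   → -6 -9 -9 -9
drop   → -6 -9 -9
rot    → -9 -9 -6
dup    → -9 -9 -6 -6
/      → -9 -9 1
dup    → -9 -9 1 1
*      → -9 -9 1
*      → -9 -9
54     → -9 -9 54
over   → -9 -9 54 -9
rot    → -9 54 -9 -9
+      → -9 54 -18
-      → -9 72
mod    → -9
negate → 9

9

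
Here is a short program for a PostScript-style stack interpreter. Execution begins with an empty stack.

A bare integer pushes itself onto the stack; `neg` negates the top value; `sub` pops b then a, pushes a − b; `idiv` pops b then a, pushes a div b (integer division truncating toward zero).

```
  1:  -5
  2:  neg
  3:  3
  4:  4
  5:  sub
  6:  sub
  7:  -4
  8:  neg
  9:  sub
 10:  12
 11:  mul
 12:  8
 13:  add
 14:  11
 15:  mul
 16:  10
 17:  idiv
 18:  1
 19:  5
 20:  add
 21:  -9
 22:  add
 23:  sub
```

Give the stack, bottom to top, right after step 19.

-5    [-5]
neg   [5]
3     [5, 3]
4     [5, 3, 4]
sub   [5, -1]
sub   [6]
-4    [6, -4]
neg   [6, 4]
sub   [2]
12    [2, 12]
mul   [24]
8     [24, 8]
add   [32]
11    [32, 11]
mul   [352]
10    [352, 10]
idiv  [35]
1     [35, 1]
5     [35, 1, 5]

[35, 1, 5]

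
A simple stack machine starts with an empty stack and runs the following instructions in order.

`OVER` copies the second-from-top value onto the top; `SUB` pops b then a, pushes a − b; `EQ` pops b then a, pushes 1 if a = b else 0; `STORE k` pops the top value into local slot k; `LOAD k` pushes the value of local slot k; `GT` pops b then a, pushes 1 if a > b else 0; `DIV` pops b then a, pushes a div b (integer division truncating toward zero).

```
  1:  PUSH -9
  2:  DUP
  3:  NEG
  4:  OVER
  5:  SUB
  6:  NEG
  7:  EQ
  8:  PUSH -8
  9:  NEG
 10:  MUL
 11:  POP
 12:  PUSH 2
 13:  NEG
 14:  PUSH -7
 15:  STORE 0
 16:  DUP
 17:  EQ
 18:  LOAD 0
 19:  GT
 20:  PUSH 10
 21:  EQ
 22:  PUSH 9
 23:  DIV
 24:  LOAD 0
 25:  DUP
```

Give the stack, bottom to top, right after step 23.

PUSH -9 → -9
DUP     → -9 -9
NEG     → -9 9
OVER    → -9 9 -9
SUB     → -9 18
NEG     → -9 -18
EQ      → 0
PUSH -8 → 0 -8
NEG     → 0 8
MUL     → 0
POP     → (empty)
PUSH 2  → 2
NEG     → -2
PUSH -7 → -2 -7
STORE 0 → -2
DUP     → -2 -2
EQ      → 1
LOAD 0  → 1 -7
GT      → 1
PUSH 10 → 1 10
EQ      → 0
PUSH 9  → 0 9
DIV     → 0

[0]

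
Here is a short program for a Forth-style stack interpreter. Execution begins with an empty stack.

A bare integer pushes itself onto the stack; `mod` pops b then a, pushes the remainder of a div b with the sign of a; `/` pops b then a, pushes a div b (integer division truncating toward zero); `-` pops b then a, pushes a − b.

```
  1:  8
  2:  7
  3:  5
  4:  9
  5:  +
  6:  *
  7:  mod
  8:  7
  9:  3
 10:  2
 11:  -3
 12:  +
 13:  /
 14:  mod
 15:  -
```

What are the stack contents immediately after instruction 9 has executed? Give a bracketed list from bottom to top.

8   : 8
7   : 8 7
5   : 8 7 5
9   : 8 7 5 9
+   : 8 7 14
*   : 8 98
mod : 8
7   : 8 7
3   : 8 7 3

[8, 7, 3]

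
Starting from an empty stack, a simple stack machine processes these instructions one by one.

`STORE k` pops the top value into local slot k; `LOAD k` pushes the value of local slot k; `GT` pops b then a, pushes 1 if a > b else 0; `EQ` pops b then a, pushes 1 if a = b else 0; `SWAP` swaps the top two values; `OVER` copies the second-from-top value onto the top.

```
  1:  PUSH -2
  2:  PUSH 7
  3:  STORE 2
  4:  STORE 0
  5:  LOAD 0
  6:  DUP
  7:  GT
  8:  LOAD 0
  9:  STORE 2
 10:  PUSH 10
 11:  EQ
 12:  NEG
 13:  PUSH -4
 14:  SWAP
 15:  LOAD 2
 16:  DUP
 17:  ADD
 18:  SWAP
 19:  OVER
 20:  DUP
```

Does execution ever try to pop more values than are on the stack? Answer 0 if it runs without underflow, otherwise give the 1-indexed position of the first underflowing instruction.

0

PUSH -2  [-2]
PUSH 7   [-2, 7]
STORE 2  [-2]
STORE 0  []
LOAD 0   [-2]
DUP      [-2, -2]
GT       [0]
LOAD 0   [0, -2]
STORE 2  [0]
PUSH 10  [0, 10]
EQ       [0]
NEG      [0]
PUSH -4  [0, -4]
SWAP     [-4, 0]
LOAD 2   [-4, 0, -2]
DUP      [-4, 0, -2, -2]
ADD      [-4, 0, -4]
SWAP     [-4, -4, 0]
OVER     [-4, -4, 0, -4]
DUP      [-4, -4, 0, -4, -4]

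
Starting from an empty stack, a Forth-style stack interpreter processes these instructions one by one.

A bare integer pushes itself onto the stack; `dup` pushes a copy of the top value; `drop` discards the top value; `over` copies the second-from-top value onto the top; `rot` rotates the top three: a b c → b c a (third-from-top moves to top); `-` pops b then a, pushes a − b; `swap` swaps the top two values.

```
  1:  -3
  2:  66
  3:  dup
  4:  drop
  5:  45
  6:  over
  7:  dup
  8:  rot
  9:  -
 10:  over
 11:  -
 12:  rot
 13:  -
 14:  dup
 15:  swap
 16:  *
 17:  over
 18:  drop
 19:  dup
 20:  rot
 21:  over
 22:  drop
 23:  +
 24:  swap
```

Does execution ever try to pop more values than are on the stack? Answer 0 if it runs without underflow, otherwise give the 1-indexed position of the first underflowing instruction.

-3    -3
66    -3 66
dup   -3 66 66
drop  -3 66
45    -3 66 45
over  -3 66 45 66
dup   -3 66 45 66 66
rot   -3 66 66 66 45
-     -3 66 66 21
over  -3 66 66 21 66
-     -3 66 66 -45
rot   -3 66 -45 66
-     -3 66 -111
dup   -3 66 -111 -111
swap  -3 66 -111 -111
*     -3 66 12321
over  -3 66 12321 66
drop  -3 66 12321
dup   -3 66 12321 12321
rot   -3 12321 12321 66
over  -3 12321 12321 66 12321
drop  -3 12321 12321 66
+     -3 12321 12387
swap  -3 12387 12321

0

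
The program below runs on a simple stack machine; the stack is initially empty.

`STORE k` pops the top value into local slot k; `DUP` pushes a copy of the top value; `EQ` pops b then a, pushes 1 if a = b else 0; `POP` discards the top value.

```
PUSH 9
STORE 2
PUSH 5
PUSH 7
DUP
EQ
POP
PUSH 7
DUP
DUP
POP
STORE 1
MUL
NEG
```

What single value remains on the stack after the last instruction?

PUSH 9  -> 9
STORE 2 -> (empty)
PUSH 5  -> 5
PUSH 7  -> 5 7
DUP     -> 5 7 7
EQ      -> 5 1
POP     -> 5
PUSH 7  -> 5 7
DUP     -> 5 7 7
DUP     -> 5 7 7 7
POP     -> 5 7 7
STORE 1 -> 5 7
MUL     -> 35
NEG     -> -35

-35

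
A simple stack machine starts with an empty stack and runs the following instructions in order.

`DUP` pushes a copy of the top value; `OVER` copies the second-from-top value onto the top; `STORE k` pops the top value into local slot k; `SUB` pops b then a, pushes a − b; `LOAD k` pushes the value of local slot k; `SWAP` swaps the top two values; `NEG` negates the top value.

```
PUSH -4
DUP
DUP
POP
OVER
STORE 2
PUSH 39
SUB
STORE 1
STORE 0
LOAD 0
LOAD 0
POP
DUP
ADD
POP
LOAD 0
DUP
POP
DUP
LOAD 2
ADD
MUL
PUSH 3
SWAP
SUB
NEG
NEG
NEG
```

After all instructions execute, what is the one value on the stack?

PUSH -4 → -4
DUP     → -4 -4
DUP     → -4 -4 -4
POP     → -4 -4
OVER    → -4 -4 -4
STORE 2 → -4 -4
PUSH 39 → -4 -4 39
SUB     → -4 -43
STORE 1 → -4
STORE 0 → (empty)
LOAD 0  → -4
LOAD 0  → -4 -4
POP     → -4
DUP     → -4 -4
ADD     → -8
POP     → (empty)
LOAD 0  → -4
DUP     → -4 -4
POP     → -4
DUP     → -4 -4
LOAD 2  → -4 -4 -4
ADD     → -4 -8
MUL     → 32
PUSH 3  → 32 3
SWAP    → 3 32
SUB     → -29
NEG     → 29
NEG     → -29
NEG     → 29

29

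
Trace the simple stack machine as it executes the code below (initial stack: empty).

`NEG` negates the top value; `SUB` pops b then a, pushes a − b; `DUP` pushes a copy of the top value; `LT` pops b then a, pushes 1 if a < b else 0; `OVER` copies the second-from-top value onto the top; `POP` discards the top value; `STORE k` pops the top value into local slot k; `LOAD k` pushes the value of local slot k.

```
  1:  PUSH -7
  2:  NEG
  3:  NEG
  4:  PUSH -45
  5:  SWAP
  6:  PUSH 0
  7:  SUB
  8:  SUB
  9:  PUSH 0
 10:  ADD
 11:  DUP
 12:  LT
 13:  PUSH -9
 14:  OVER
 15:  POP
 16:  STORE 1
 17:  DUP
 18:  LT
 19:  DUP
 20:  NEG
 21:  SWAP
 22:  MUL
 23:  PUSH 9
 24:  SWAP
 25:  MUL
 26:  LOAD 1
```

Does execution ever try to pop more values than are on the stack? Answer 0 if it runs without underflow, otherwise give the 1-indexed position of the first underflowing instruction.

0

PUSH -7  -> [-7]
NEG      -> [7]
NEG      -> [-7]
PUSH -45 -> [-7, -45]
SWAP     -> [-45, -7]
PUSH 0   -> [-45, -7, 0]
SUB      -> [-45, -7]
SUB      -> [-38]
PUSH 0   -> [-38, 0]
ADD      -> [-38]
DUP      -> [-38, -38]
LT       -> [0]
PUSH -9  -> [0, -9]
OVER     -> [0, -9, 0]
POP      -> [0, -9]
STORE 1  -> [0]
DUP      -> [0, 0]
LT       -> [0]
DUP      -> [0, 0]
NEG      -> [0, 0]
SWAP     -> [0, 0]
MUL      -> [0]
PUSH 9   -> [0, 9]
SWAP     -> [9, 0]
MUL      -> [0]
LOAD 1   -> [0, -9]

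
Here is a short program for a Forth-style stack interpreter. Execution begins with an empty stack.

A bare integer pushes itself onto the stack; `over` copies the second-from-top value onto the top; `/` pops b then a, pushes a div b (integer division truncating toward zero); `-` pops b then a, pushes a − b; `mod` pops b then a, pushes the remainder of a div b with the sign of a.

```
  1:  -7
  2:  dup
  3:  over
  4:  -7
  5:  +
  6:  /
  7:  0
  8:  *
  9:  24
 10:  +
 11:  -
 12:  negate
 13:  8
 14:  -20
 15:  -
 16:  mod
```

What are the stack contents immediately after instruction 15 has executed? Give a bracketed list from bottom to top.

[31, 28]

-7      -7
dup     -7 -7
over    -7 -7 -7
-7      -7 -7 -7 -7
+       -7 -7 -14
/       -7 0
0       -7 0 0
*       -7 0
24      -7 0 24
+       -7 24
-       -31
negate  31
8       31 8
-20     31 8 -20
-       31 28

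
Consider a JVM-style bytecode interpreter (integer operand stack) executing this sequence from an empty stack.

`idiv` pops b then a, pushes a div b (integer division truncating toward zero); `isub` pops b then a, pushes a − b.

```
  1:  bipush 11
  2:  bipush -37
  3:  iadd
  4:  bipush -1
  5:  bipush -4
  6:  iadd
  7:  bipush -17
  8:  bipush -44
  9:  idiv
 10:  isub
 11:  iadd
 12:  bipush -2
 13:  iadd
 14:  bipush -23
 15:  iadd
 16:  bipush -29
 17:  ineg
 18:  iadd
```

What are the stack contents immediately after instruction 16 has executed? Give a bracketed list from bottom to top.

bipush 11   11
bipush -37  11 -37
iadd        -26
bipush -1   -26 -1
bipush -4   -26 -1 -4
iadd        -26 -5
bipush -17  -26 -5 -17
bipush -44  -26 -5 -17 -44
idiv        -26 -5 0
isub        -26 -5
iadd        -31
bipush -2   -31 -2
iadd        -33
bipush -23  -33 -23
iadd        -56
bipush -29  -56 -29

[-56, -29]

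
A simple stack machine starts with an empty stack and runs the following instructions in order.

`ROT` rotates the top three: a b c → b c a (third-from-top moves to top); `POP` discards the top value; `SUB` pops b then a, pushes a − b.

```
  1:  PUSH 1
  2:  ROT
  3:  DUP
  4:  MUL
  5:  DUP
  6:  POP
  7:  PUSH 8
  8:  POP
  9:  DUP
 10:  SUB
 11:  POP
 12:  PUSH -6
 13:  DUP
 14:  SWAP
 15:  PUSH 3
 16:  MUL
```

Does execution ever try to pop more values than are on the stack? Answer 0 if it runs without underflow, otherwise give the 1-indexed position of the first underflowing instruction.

2

PUSH 1 : [1]
ROT  — needs 3 operands, stack has 1 → underflow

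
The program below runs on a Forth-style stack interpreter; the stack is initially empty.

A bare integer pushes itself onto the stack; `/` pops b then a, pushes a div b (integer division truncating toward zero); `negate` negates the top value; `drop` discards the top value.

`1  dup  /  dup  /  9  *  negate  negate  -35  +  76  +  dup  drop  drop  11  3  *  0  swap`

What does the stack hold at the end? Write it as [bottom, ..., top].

1      -> 1
dup    -> 1 1
/      -> 1
dup    -> 1 1
/      -> 1
9      -> 1 9
*      -> 9
negate -> -9
negate -> 9
-35    -> 9 -35
+      -> -26
76     -> -26 76
+      -> 50
dup    -> 50 50
drop   -> 50
drop   -> (empty)
11     -> 11
3      -> 11 3
*      -> 33
0      -> 33 0
swap   -> 0 33

[0, 33]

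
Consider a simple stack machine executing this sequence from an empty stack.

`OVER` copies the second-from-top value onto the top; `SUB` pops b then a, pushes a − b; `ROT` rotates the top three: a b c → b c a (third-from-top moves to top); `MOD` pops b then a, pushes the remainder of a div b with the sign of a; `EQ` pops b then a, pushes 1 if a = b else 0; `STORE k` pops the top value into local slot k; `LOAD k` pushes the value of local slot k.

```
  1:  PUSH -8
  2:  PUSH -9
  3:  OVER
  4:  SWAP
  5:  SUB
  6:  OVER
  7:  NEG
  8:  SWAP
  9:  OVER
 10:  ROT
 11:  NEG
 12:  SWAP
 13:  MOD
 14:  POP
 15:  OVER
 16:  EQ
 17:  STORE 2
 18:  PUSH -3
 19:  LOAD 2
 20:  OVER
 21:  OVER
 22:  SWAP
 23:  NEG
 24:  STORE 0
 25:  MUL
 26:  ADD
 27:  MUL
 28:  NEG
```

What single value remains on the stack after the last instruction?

PUSH -8 → [-8]
PUSH -9 → [-8, -9]
OVER    → [-8, -9, -8]
SWAP    → [-8, -8, -9]
SUB     → [-8, 1]
OVER    → [-8, 1, -8]
NEG     → [-8, 1, 8]
SWAP    → [-8, 8, 1]
OVER    → [-8, 8, 1, 8]
ROT     → [-8, 1, 8, 8]
NEG     → [-8, 1, 8, -8]
SWAP    → [-8, 1, -8, 8]
MOD     → [-8, 1, 0]
POP     → [-8, 1]
OVER    → [-8, 1, -8]
EQ      → [-8, 0]
STORE 2 → [-8]
PUSH -3 → [-8, -3]
LOAD 2  → [-8, -3, 0]
OVER    → [-8, -3, 0, -3]
OVER    → [-8, -3, 0, -3, 0]
SWAP    → [-8, -3, 0, 0, -3]
NEG     → [-8, -3, 0, 0, 3]
STORE 0 → [-8, -3, 0, 0]
MUL     → [-8, -3, 0]
ADD     → [-8, -3]
MUL     → [24]
NEG     → [-24]

-24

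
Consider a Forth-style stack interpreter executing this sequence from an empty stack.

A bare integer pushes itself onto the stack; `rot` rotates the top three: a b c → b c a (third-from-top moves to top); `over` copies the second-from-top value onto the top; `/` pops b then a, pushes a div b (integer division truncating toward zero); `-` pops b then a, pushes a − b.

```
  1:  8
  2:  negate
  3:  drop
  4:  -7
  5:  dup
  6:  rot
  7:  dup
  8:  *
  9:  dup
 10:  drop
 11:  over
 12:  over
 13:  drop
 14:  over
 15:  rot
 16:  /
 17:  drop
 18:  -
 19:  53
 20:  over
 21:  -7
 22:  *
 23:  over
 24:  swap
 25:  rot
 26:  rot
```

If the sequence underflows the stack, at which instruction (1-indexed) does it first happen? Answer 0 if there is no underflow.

8      → 8
negate → -8
drop   → (empty)
-7     → -7
dup    → -7 -7
rot  — needs 3 operands, stack has 2 → underflow

6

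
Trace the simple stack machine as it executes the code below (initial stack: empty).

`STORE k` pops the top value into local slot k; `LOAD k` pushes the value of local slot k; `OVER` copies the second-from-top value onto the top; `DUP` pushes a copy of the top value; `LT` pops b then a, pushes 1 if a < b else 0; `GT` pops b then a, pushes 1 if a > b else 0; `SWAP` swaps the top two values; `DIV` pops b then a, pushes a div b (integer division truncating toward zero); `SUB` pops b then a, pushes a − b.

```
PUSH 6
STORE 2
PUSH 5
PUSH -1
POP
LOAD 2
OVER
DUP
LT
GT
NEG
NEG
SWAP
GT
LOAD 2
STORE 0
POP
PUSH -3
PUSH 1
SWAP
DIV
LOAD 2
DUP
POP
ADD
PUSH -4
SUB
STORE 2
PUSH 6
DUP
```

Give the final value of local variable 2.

10

PUSH 6   [6]
STORE 2  []
PUSH 5   [5]
PUSH -1  [5, -1]
POP      [5]
LOAD 2   [5, 6]
OVER     [5, 6, 5]
DUP      [5, 6, 5, 5]
LT       [5, 6, 0]
GT       [5, 1]
NEG      [5, -1]
NEG      [5, 1]
SWAP     [1, 5]
GT       [0]
LOAD 2   [0, 6]
STORE 0  [0]
POP      []
PUSH -3  [-3]
PUSH 1   [-3, 1]
SWAP     [1, -3]
DIV      [0]
LOAD 2   [0, 6]
DUP      [0, 6, 6]
POP      [0, 6]
ADD      [6]
PUSH -4  [6, -4]
SUB      [10]
STORE 2  []
PUSH 6   [6]
DUP      [6, 6]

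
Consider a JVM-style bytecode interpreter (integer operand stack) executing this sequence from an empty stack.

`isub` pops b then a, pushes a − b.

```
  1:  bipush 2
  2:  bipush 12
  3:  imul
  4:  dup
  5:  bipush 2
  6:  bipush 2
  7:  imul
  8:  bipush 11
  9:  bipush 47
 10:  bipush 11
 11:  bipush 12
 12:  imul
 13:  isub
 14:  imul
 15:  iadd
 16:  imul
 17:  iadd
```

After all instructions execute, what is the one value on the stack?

-22320

bipush 2  → 2
bipush 12 → 2 12
imul      → 24
dup       → 24 24
bipush 2  → 24 24 2
bipush 2  → 24 24 2 2
imul      → 24 24 4
bipush 11 → 24 24 4 11
bipush 47 → 24 24 4 11 47
bipush 11 → 24 24 4 11 47 11
bipush 12 → 24 24 4 11 47 11 12
imul      → 24 24 4 11 47 132
isub      → 24 24 4 11 -85
imul      → 24 24 4 -935
iadd      → 24 24 -931
imul      → 24 -22344
iadd      → -22320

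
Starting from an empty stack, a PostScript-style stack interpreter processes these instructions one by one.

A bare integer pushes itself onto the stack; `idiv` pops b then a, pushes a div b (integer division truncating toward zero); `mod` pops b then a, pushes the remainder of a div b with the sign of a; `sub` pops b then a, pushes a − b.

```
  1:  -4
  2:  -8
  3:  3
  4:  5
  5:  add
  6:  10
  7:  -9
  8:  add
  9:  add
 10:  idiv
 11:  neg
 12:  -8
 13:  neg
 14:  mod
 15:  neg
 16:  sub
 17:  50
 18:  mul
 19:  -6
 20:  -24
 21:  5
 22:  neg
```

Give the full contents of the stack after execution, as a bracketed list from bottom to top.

-4   → [-4]
-8   → [-4, -8]
3    → [-4, -8, 3]
5    → [-4, -8, 3, 5]
add  → [-4, -8, 8]
10   → [-4, -8, 8, 10]
-9   → [-4, -8, 8, 10, -9]
add  → [-4, -8, 8, 1]
add  → [-4, -8, 9]
idiv → [-4, 0]
neg  → [-4, 0]
-8   → [-4, 0, -8]
neg  → [-4, 0, 8]
mod  → [-4, 0]
neg  → [-4, 0]
sub  → [-4]
50   → [-4, 50]
mul  → [-200]
-6   → [-200, -6]
-24  → [-200, -6, -24]
5    → [-200, -6, -24, 5]
neg  → [-200, -6, -24, -5]

[-200, -6, -24, -5]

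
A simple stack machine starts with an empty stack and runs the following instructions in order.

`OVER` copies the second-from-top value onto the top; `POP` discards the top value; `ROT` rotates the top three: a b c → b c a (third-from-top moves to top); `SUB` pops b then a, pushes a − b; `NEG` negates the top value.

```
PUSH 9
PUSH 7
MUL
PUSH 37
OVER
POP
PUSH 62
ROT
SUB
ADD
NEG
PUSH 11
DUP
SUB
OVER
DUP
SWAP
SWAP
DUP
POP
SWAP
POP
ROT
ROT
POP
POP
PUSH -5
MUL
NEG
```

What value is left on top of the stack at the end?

-180

PUSH 9  -> [9]
PUSH 7  -> [9, 7]
MUL     -> [63]
PUSH 37 -> [63, 37]
OVER    -> [63, 37, 63]
POP     -> [63, 37]
PUSH 62 -> [63, 37, 62]
ROT     -> [37, 62, 63]
SUB     -> [37, -1]
ADD     -> [36]
NEG     -> [-36]
PUSH 11 -> [-36, 11]
DUP     -> [-36, 11, 11]
SUB     -> [-36, 0]
OVER    -> [-36, 0, -36]
DUP     -> [-36, 0, -36, -36]
SWAP    -> [-36, 0, -36, -36]
SWAP    -> [-36, 0, -36, -36]
DUP     -> [-36, 0, -36, -36, -36]
POP     -> [-36, 0, -36, -36]
SWAP    -> [-36, 0, -36, -36]
POP     -> [-36, 0, -36]
ROT     -> [0, -36, -36]
ROT     -> [-36, -36, 0]
POP     -> [-36, -36]
POP     -> [-36]
PUSH -5 -> [-36, -5]
MUL     -> [180]
NEG     -> [-180]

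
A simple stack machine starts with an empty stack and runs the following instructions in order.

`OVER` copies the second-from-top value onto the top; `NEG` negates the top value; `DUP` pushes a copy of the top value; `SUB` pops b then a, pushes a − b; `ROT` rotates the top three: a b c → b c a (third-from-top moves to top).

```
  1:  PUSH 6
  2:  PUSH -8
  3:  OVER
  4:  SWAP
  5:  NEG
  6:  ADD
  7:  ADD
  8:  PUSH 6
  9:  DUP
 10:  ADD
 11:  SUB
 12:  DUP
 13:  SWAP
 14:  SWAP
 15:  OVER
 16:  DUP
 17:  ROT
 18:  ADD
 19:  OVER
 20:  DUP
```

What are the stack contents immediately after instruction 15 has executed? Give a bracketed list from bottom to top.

[8, 8, 8]

PUSH 6  : [6]
PUSH -8 : [6, -8]
OVER    : [6, -8, 6]
SWAP    : [6, 6, -8]
NEG     : [6, 6, 8]
ADD     : [6, 14]
ADD     : [20]
PUSH 6  : [20, 6]
DUP     : [20, 6, 6]
ADD     : [20, 12]
SUB     : [8]
DUP     : [8, 8]
SWAP    : [8, 8]
SWAP    : [8, 8]
OVER    : [8, 8, 8]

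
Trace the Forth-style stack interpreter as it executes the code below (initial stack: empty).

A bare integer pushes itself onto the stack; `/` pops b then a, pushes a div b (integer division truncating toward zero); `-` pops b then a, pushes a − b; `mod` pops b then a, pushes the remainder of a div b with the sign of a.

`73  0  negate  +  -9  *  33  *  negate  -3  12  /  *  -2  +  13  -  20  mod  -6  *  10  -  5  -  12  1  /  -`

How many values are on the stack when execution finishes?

1

73     -> [73]
0      -> [73, 0]
negate -> [73, 0]
+      -> [73]
-9     -> [73, -9]
*      -> [-657]
33     -> [-657, 33]
*      -> [-21681]
negate -> [21681]
-3     -> [21681, -3]
12     -> [21681, -3, 12]
/      -> [21681, 0]
*      -> [0]
-2     -> [0, -2]
+      -> [-2]
13     -> [-2, 13]
-      -> [-15]
20     -> [-15, 20]
mod    -> [-15]
-6     -> [-15, -6]
*      -> [90]
10     -> [90, 10]
-      -> [80]
5      -> [80, 5]
-      -> [75]
12     -> [75, 12]
1      -> [75, 12, 1]
/      -> [75, 12]
-      -> [63]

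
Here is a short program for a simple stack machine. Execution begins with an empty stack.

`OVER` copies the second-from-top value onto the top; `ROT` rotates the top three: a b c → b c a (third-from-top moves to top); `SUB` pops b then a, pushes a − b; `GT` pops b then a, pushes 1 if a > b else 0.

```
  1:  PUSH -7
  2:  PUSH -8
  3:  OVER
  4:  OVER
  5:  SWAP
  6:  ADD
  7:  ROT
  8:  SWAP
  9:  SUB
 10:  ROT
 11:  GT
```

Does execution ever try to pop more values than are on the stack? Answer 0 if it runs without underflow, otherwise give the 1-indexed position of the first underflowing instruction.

10

PUSH -7 : -7
PUSH -8 : -7 -8
OVER    : -7 -8 -7
OVER    : -7 -8 -7 -8
SWAP    : -7 -8 -8 -7
ADD     : -7 -8 -15
ROT     : -8 -15 -7
SWAP    : -8 -7 -15
SUB     : -8 8
ROT  — needs 3 operands, stack has 2 → underflow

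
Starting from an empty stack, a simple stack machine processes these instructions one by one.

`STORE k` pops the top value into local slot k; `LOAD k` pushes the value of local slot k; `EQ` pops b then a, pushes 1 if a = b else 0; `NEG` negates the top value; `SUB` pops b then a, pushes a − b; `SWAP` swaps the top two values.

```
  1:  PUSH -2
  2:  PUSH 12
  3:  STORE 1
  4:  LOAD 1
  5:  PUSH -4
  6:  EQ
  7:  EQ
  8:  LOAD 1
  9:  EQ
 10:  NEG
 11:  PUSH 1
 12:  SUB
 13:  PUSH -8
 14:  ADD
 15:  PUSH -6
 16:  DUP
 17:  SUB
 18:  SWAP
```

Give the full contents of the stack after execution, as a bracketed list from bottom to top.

PUSH -2 : -2
PUSH 12 : -2 12
STORE 1 : -2
LOAD 1  : -2 12
PUSH -4 : -2 12 -4
EQ      : -2 0
EQ      : 0
LOAD 1  : 0 12
EQ      : 0
NEG     : 0
PUSH 1  : 0 1
SUB     : -1
PUSH -8 : -1 -8
ADD     : -9
PUSH -6 : -9 -6
DUP     : -9 -6 -6
SUB     : -9 0
SWAP    : 0 -9

[0, -9]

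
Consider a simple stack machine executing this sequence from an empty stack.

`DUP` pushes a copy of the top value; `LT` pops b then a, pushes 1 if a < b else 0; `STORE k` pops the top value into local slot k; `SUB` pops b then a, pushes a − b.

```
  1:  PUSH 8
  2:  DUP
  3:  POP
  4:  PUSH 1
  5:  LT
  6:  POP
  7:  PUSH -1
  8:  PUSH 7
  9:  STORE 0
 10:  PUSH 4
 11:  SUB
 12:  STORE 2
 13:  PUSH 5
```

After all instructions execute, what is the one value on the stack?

PUSH 8  -> 8
DUP     -> 8 8
POP     -> 8
PUSH 1  -> 8 1
LT      -> 0
POP     -> (empty)
PUSH -1 -> -1
PUSH 7  -> -1 7
STORE 0 -> -1
PUSH 4  -> -1 4
SUB     -> -5
STORE 2 -> (empty)
PUSH 5  -> 5

5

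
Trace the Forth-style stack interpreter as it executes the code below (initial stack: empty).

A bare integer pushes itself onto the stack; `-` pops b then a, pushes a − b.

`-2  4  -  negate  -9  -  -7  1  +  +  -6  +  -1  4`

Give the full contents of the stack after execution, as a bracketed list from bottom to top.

[3, -1, 4]

-2     : [-2]
4      : [-2, 4]
-      : [-6]
negate : [6]
-9     : [6, -9]
-      : [15]
-7     : [15, -7]
1      : [15, -7, 1]
+      : [15, -6]
+      : [9]
-6     : [9, -6]
+      : [3]
-1     : [3, -1]
4      : [3, -1, 4]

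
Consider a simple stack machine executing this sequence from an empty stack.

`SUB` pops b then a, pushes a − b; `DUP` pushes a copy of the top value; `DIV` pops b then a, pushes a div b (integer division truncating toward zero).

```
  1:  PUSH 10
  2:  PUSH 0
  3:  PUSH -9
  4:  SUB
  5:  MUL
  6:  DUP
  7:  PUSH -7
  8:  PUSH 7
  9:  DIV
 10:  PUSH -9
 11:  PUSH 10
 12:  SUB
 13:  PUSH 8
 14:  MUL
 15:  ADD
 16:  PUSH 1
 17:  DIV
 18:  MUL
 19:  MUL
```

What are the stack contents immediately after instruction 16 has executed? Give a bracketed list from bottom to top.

PUSH 10  [10]
PUSH 0   [10, 0]
PUSH -9  [10, 0, -9]
SUB      [10, 9]
MUL      [90]
DUP      [90, 90]
PUSH -7  [90, 90, -7]
PUSH 7   [90, 90, -7, 7]
DIV      [90, 90, -1]
PUSH -9  [90, 90, -1, -9]
PUSH 10  [90, 90, -1, -9, 10]
SUB      [90, 90, -1, -19]
PUSH 8   [90, 90, -1, -19, 8]
MUL      [90, 90, -1, -152]
ADD      [90, 90, -153]
PUSH 1   [90, 90, -153, 1]

[90, 90, -153, 1]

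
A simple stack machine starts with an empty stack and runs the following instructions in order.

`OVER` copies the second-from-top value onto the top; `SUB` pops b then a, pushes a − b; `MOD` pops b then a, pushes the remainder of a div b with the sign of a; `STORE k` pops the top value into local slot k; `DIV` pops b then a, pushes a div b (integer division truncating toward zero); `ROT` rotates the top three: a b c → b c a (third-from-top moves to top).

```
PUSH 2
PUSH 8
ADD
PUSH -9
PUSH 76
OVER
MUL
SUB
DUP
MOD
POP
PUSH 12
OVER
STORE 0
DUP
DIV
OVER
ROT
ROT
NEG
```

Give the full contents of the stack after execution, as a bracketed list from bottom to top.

PUSH 2  : 2
PUSH 8  : 2 8
ADD     : 10
PUSH -9 : 10 -9
PUSH 76 : 10 -9 76
OVER    : 10 -9 76 -9
MUL     : 10 -9 -684
SUB     : 10 675
DUP     : 10 675 675
MOD     : 10 0
POP     : 10
PUSH 12 : 10 12
OVER    : 10 12 10
STORE 0 : 10 12
DUP     : 10 12 12
DIV     : 10 1
OVER    : 10 1 10
ROT     : 1 10 10
ROT     : 10 10 1
NEG     : 10 10 -1

[10, 10, -1]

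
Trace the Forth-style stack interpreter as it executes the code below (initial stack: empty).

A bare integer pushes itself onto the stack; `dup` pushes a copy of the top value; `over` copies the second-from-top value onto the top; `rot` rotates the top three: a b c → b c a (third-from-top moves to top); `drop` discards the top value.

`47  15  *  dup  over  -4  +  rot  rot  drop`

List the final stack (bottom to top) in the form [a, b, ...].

[701, 705]

47   : 47
15   : 47 15
*    : 705
dup  : 705 705
over : 705 705 705
-4   : 705 705 705 -4
+    : 705 705 701
rot  : 705 701 705
rot  : 701 705 705
drop : 701 705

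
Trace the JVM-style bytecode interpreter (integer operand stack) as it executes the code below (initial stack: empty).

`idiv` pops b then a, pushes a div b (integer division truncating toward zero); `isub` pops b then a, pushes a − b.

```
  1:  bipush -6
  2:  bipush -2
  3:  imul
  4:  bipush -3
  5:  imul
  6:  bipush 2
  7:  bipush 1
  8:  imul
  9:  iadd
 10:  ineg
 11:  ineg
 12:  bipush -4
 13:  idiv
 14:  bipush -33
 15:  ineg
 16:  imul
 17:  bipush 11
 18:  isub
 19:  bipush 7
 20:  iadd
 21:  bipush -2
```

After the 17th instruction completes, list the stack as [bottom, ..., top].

[264, 11]

bipush -6  → -6
bipush -2  → -6 -2
imul       → 12
bipush -3  → 12 -3
imul       → -36
bipush 2   → -36 2
bipush 1   → -36 2 1
imul       → -36 2
iadd       → -34
ineg       → 34
ineg       → -34
bipush -4  → -34 -4
idiv       → 8
bipush -33 → 8 -33
ineg       → 8 33
imul       → 264
bipush 11  → 264 11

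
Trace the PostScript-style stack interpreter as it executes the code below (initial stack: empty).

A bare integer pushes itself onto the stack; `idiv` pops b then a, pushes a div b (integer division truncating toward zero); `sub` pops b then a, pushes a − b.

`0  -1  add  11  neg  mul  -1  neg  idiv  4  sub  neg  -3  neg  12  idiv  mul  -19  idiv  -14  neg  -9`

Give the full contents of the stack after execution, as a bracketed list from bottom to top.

[0, 14, -9]

0    : 0
-1   : 0 -1
add  : -1
11   : -1 11
neg  : -1 -11
mul  : 11
-1   : 11 -1
neg  : 11 1
idiv : 11
4    : 11 4
sub  : 7
neg  : -7
-3   : -7 -3
neg  : -7 3
12   : -7 3 12
idiv : -7 0
mul  : 0
-19  : 0 -19
idiv : 0
-14  : 0 -14
neg  : 0 14
-9   : 0 14 -9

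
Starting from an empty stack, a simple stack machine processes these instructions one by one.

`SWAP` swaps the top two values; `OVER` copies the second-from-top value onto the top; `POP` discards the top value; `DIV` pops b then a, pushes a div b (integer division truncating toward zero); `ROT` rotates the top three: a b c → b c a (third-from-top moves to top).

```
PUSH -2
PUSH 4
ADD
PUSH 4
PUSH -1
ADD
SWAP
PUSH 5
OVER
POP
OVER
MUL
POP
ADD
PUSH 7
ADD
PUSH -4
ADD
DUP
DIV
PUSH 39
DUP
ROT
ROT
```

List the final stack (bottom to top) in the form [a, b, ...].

[39, 1, 39]

PUSH -2 -> -2
PUSH 4  -> -2 4
ADD     -> 2
PUSH 4  -> 2 4
PUSH -1 -> 2 4 -1
ADD     -> 2 3
SWAP    -> 3 2
PUSH 5  -> 3 2 5
OVER    -> 3 2 5 2
POP     -> 3 2 5
OVER    -> 3 2 5 2
MUL     -> 3 2 10
POP     -> 3 2
ADD     -> 5
PUSH 7  -> 5 7
ADD     -> 12
PUSH -4 -> 12 -4
ADD     -> 8
DUP     -> 8 8
DIV     -> 1
PUSH 39 -> 1 39
DUP     -> 1 39 39
ROT     -> 39 39 1
ROT     -> 39 1 39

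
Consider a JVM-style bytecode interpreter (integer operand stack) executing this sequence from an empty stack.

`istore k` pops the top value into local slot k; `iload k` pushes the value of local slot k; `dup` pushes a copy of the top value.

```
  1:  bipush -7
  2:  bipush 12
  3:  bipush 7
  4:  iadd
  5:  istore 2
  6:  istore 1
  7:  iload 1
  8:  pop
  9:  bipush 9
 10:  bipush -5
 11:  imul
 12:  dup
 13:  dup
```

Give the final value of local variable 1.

bipush -7 → -7
bipush 12 → -7 12
bipush 7  → -7 12 7
iadd      → -7 19
istore 2  → -7
istore 1  → (empty)
iload 1   → -7
pop       → (empty)
bipush 9  → 9
bipush -5 → 9 -5
imul      → -45
dup       → -45 -45
dup       → -45 -45 -45

-7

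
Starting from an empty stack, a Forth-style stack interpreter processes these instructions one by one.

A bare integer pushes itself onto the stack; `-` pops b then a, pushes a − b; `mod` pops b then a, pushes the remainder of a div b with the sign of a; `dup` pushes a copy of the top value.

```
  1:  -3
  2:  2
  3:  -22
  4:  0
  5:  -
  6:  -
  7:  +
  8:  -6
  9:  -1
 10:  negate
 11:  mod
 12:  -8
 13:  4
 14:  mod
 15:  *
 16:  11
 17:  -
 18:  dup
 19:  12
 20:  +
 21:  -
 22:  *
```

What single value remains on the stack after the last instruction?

-3     -> -3
2      -> -3 2
-22    -> -3 2 -22
0      -> -3 2 -22 0
-      -> -3 2 -22
-      -> -3 24
+      -> 21
-6     -> 21 -6
-1     -> 21 -6 -1
negate -> 21 -6 1
mod    -> 21 0
-8     -> 21 0 -8
4      -> 21 0 -8 4
mod    -> 21 0 0
*      -> 21 0
11     -> 21 0 11
-      -> 21 -11
dup    -> 21 -11 -11
12     -> 21 -11 -11 12
+      -> 21 -11 1
-      -> 21 -12
*      -> -252

-252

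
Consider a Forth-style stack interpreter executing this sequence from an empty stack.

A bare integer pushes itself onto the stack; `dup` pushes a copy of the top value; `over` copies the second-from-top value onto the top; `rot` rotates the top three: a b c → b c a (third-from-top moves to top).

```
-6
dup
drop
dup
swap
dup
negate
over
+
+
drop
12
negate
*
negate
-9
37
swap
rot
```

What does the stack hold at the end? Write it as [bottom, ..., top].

[37, -9, -72]

-6     → [-6]
dup    → [-6, -6]
drop   → [-6]
dup    → [-6, -6]
swap   → [-6, -6]
dup    → [-6, -6, -6]
negate → [-6, -6, 6]
over   → [-6, -6, 6, -6]
+      → [-6, -6, 0]
+      → [-6, -6]
drop   → [-6]
12     → [-6, 12]
negate → [-6, -12]
*      → [72]
negate → [-72]
-9     → [-72, -9]
37     → [-72, -9, 37]
swap   → [-72, 37, -9]
rot    → [37, -9, -72]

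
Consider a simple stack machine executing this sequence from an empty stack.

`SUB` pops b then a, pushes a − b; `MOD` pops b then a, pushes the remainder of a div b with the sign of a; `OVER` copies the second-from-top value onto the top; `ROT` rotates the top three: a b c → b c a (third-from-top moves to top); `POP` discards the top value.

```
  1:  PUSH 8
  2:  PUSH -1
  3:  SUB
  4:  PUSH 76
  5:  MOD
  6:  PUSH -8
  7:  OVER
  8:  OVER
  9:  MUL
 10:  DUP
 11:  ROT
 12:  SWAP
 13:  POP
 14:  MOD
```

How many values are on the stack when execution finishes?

2

PUSH 8  → [8]
PUSH -1 → [8, -1]
SUB     → [9]
PUSH 76 → [9, 76]
MOD     → [9]
PUSH -8 → [9, -8]
OVER    → [9, -8, 9]
OVER    → [9, -8, 9, -8]
MUL     → [9, -8, -72]
DUP     → [9, -8, -72, -72]
ROT     → [9, -72, -72, -8]
SWAP    → [9, -72, -8, -72]
POP     → [9, -72, -8]
MOD     → [9, 0]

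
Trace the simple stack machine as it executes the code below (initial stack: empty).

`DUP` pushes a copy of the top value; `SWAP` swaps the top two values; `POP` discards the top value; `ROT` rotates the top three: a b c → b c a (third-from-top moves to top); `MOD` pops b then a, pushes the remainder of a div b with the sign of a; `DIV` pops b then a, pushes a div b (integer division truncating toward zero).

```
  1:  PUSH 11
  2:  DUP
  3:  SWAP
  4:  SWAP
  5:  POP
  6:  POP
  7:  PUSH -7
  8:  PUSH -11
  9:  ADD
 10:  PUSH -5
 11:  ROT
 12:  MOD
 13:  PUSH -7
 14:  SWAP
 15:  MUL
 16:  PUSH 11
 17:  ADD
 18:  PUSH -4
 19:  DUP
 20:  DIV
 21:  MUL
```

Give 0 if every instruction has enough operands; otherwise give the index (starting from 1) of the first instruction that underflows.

11

PUSH 11  : [11]
DUP      : [11, 11]
SWAP     : [11, 11]
SWAP     : [11, 11]
POP      : [11]
POP      : []
PUSH -7  : [-7]
PUSH -11 : [-7, -11]
ADD      : [-18]
PUSH -5  : [-18, -5]
ROT  — needs 3 operands, stack has 2 → underflow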